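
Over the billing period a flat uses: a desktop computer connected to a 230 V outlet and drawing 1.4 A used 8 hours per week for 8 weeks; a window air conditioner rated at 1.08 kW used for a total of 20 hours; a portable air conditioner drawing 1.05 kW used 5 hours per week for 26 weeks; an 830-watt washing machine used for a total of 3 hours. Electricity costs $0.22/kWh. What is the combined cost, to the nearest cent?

$39.86

desktop computer: Power = 1.4 A × 230 V = 322 W = 0.322 kW
desktop computer: Runtime = 8 h/week × 8 weeks = 64 h
desktop computer: 0.322 kW × 64 h = 20.608 kWh
window air conditioner: 1.08 kW × 20 h = 21.6 kWh
portable air conditioner: Runtime = 5 h/week × 26 weeks = 130 h
portable air conditioner: 1.05 kW × 130 h = 136.5 kWh
washing machine: 0.83 kW × 3 h = 2.49 kWh
Total energy = 181.198 kWh
Cost = 181.198 × $0.22 = $39.86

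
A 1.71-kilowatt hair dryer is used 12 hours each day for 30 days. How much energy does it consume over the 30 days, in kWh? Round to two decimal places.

615.60 kWh

Runtime = 12 h/day × 30 days = 360 h
Energy = 1.71 kW × 360 h = 615.6 kWh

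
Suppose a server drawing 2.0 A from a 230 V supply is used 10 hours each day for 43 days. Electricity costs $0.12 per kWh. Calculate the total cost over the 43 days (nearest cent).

Power = 2.0 A × 230 V = 460 W = 0.46 kW
Runtime = 10 h/day × 43 days = 430 h
Energy = 0.46 kW × 430 h = 197.8 kWh
Cost = 197.8 kWh × $0.12/kWh = $23.74

$23.74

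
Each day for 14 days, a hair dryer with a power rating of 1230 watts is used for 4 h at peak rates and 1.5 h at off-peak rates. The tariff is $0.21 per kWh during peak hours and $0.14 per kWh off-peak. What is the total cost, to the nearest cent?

$18.08

Peak energy = 1.23 kW × 4 h × 14 = 68.88 kWh
Off-peak energy = 1.23 kW × 1.5 h × 14 = 25.83 kWh
Cost = 68.88 × $0.21 + 25.83 × $0.14 = $14.4648 + $3.6162 = $18.08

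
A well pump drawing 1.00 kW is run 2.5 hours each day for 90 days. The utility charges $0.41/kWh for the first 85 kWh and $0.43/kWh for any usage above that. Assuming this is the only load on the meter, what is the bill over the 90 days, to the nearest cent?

Runtime = 2.5 h/day × 90 days = 225 h
Energy = 1 kW × 225 h = 225 kWh
Tier 1 (0–85 kWh): 85 × $0.41 = $34.85
Above 85 kWh: 140 × $0.43 = $60.2
Bill = $95.05

$95.05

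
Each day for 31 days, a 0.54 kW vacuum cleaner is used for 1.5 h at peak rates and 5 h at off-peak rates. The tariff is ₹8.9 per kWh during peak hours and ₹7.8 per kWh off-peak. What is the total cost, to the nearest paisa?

₹876.34

Peak energy = 0.54 kW × 1.5 h × 31 = 25.11 kWh
Off-peak energy = 0.54 kW × 5 h × 31 = 83.7 kWh
Cost = 25.11 × ₹8.9 + 83.7 × ₹7.8 = ₹223.479 + ₹652.86 = ₹876.34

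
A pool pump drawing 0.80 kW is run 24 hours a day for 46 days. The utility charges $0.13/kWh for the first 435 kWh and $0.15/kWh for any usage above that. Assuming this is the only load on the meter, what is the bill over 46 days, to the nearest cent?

Runtime = 24 h × 46 = 1104 h
Energy = 0.8 kW × 1104 h = 883.2 kWh
Tier 1 (0–435 kWh): 435 × $0.13 = $56.55
Above 435 kWh: 448.2 × $0.15 = $67.23
Bill = $123.78

$123.78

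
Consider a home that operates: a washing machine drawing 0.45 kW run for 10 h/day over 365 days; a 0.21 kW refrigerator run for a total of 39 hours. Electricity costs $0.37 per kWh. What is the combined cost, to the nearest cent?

washing machine: Runtime = 10 h/day × 365 days = 3650 h
washing machine: 0.45 kW × 3650 h = 1642.5 kWh
refrigerator: 0.21 kW × 39 h = 8.19 kWh
Total energy = 1650.69 kWh
Cost = 1650.69 × $0.37 = $610.76

$610.76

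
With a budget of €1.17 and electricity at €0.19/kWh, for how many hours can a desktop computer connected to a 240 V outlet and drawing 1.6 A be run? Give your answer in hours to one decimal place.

Power = 1.6 A × 240 V = 384 W = 0.384 kW
Energy available = €1.17 ÷ €0.19/kWh = 6.1579 kWh
Hours = 6.1579 kWh ÷ 0.384 kW = 16.0 h

16.0 h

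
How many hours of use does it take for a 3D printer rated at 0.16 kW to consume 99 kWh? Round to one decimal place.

618.8 h

Hours = 99 kWh ÷ 0.16 kW = 618.8 h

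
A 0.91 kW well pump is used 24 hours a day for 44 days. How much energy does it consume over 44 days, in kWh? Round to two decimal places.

Runtime = 24 h × 44 = 1056 h
Energy = 0.91 kW × 1056 h = 960.96 kWh

960.96 kWh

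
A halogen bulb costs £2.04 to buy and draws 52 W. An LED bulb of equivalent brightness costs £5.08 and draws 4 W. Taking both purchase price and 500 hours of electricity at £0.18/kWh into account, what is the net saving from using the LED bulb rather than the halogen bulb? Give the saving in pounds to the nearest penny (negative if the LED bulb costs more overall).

halogen bulb: £2.04 + (52/1000) kW × 500 h × £0.18 = £2.04 + £4.68 = £6.72
LED bulb: £5.08 + (4/1000) kW × 500 h × £0.18 = £5.08 + £0.36 = £5.44
Saving = £6.72 − £5.44 = £1.28

£1.28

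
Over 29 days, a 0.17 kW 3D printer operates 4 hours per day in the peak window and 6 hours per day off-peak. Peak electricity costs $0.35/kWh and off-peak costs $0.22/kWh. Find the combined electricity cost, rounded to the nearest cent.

$13.41

Peak energy = 0.17 kW × 4 h × 29 = 19.72 kWh
Off-peak energy = 0.17 kW × 6 h × 29 = 29.58 kWh
Cost = 19.72 × $0.35 + 29.58 × $0.22 = $6.902 + $6.5076 = $13.41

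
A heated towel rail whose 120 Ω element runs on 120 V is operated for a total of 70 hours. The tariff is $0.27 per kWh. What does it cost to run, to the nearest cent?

Power = V²/R = 120²/120 = 120 W = 0.12 kW
Energy = 0.12 kW × 70 h = 8.4 kWh
Cost = 8.4 kWh × $0.27/kWh = $2.27

$2.27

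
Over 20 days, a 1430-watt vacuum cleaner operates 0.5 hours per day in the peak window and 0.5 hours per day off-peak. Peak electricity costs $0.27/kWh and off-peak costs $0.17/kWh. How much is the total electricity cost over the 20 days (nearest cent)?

$6.29

Peak energy = 1.43 kW × 0.5 h × 20 = 14.3 kWh
Off-peak energy = 1.43 kW × 0.5 h × 20 = 14.3 kWh
Cost = 14.3 × $0.27 + 14.3 × $0.17 = $3.861 + $2.431 = $6.29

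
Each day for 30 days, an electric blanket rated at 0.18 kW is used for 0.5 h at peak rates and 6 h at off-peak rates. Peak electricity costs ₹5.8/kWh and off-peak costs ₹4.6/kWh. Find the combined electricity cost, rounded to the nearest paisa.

₹164.70

Peak energy = 0.18 kW × 0.5 h × 30 = 2.7 kWh
Off-peak energy = 0.18 kW × 6 h × 30 = 32.4 kWh
Cost = 2.7 × ₹5.8 + 32.4 × ₹4.6 = ₹15.66 + ₹149.04 = ₹164.70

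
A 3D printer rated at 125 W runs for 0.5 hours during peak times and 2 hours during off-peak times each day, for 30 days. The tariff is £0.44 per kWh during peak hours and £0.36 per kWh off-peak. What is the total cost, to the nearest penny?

Peak energy = 0.125 kW × 0.5 h × 30 = 1.875 kWh
Off-peak energy = 0.125 kW × 2 h × 30 = 7.5 kWh
Cost = 1.875 × £0.44 + 7.5 × £0.36 = £0.825 + £2.7 = £3.53

£3.53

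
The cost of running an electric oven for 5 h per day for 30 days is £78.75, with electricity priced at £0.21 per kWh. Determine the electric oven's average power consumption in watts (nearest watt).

2500 W

Energy = £78.75 ÷ £0.21/kWh = 375 kWh
Runtime = 5 h/day × 30 days = 150 h
Power = 375 kWh ÷ 150 h = 2.5 kW = 2500 W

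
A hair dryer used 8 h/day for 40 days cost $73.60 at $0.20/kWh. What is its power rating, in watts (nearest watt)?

Energy = $73.60 ÷ $0.20/kWh = 368 kWh
Runtime = 8 h/day × 40 days = 320 h
Power = 368 kWh ÷ 320 h = 1.15 kW = 1150 W

1150 W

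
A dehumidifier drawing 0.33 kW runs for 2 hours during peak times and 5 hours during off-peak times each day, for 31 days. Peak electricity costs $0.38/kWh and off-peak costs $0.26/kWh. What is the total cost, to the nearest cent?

$21.07

Peak energy = 0.33 kW × 2 h × 31 = 20.46 kWh
Off-peak energy = 0.33 kW × 5 h × 31 = 51.15 kWh
Cost = 20.46 × $0.38 + 51.15 × $0.26 = $7.7748 + $13.299 = $21.07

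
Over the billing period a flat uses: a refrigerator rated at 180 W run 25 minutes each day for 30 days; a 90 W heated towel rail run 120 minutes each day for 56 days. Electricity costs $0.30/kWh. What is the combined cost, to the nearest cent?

refrigerator: Runtime = 25 min × 30 = 750 min = 12.5 h
refrigerator: 0.18 kW × 12.5 h = 2.25 kWh
heated towel rail: Runtime = 120 min × 56 = 6720 min = 112 h
heated towel rail: 0.09 kW × 112 h = 10.08 kWh
Total energy = 12.33 kWh
Cost = 12.33 × $0.30 = $3.70

$3.70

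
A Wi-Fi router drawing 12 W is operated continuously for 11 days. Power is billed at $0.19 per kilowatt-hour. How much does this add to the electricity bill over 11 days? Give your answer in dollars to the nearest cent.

Runtime = 24 h × 11 = 264 h
Energy = 0.012 kW × 264 h = 3.168 kWh
Cost = 3.168 kWh × $0.19/kWh = $0.60

$0.60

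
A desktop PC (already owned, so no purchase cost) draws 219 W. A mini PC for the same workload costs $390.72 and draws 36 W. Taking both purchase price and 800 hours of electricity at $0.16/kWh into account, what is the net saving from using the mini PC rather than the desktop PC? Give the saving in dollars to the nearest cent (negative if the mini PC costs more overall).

desktop PC: $0.00 + (219/1000) kW × 800 h × $0.16 = $0.00 + $28.032 = $28.032
mini PC: $390.72 + (36/1000) kW × 800 h × $0.16 = $390.72 + $4.608 = $395.328
Saving = $28.032 − $395.328 = −$367.296 → -$367.30

-$367.30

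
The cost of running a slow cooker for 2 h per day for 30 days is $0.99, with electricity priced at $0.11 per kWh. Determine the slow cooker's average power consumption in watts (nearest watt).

Energy = $0.99 ÷ $0.11/kWh = 9 kWh
Runtime = 2 h/day × 30 days = 60 h
Power = 9 kWh ÷ 60 h = 0.15 kW = 150 W

150 W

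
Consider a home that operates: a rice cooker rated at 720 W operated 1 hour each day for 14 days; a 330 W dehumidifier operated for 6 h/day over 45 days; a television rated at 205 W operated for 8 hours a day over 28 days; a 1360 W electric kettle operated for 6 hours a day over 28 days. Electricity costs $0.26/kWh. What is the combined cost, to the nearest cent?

$97.13

rice cooker: Runtime = 1 h/day × 14 days = 14 h
rice cooker: 0.72 kW × 14 h = 10.08 kWh
dehumidifier: Runtime = 6 h/day × 45 days = 270 h
dehumidifier: 0.33 kW × 270 h = 89.1 kWh
television: Runtime = 8 h/day × 28 days = 224 h
television: 0.205 kW × 224 h = 45.92 kWh
electric kettle: Runtime = 6 h/day × 28 days = 168 h
electric kettle: 1.36 kW × 168 h = 228.48 kWh
Total energy = 373.58 kWh
Cost = 373.58 × $0.26 = $97.13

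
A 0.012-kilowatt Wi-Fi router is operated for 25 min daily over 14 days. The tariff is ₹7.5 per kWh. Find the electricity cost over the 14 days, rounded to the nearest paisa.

Runtime = 25 min × 14 = 350 min = 5.833333… h
Energy = 0.012 kW × 5.833333… h = 0.07 kWh
Cost = 0.07 kWh × ₹7.5/kWh = ₹0.53

₹0.53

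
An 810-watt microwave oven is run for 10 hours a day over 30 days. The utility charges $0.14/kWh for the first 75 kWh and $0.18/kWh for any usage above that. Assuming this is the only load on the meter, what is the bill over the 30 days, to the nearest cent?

Runtime = 10 h/day × 30 days = 300 h
Energy = 0.81 kW × 300 h = 243 kWh
Tier 1 (0–75 kWh): 75 × $0.14 = $10.5
Above 75 kWh: 168 × $0.18 = $30.24
Bill = $40.74

$40.74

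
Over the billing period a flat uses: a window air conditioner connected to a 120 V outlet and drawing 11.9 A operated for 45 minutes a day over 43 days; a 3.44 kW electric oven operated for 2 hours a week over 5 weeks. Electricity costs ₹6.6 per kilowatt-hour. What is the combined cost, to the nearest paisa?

₹530.99

window air conditioner: Power = 11.9 A × 120 V = 1428 W = 1.428 kW
window air conditioner: Runtime = 45 min × 43 = 1935 min = 32.25 h
window air conditioner: 1.428 kW × 32.25 h = 46.053 kWh
electric oven: Runtime = 2 h/week × 5 weeks = 10 h
electric oven: 3.44 kW × 10 h = 34.4 kWh
Total energy = 80.453 kWh
Cost = 80.453 × ₹6.6 = ₹530.99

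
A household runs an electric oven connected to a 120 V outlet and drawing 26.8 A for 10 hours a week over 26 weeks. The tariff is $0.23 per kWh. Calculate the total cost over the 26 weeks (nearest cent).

Power = 26.8 A × 120 V = 3216 W = 3.216 kW
Runtime = 10 h/week × 26 weeks = 260 h
Energy = 3.216 kW × 260 h = 836.16 kWh
Cost = 836.16 kWh × $0.23/kWh = $192.32

$192.32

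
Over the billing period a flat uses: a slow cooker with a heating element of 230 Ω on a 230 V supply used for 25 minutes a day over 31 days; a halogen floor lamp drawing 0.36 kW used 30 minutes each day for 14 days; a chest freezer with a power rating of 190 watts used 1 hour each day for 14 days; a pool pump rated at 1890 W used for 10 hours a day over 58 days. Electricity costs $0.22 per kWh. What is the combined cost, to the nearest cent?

slow cooker: Power = V²/R = 230²/230 = 230 W = 0.23 kW
slow cooker: Runtime = 25 min × 31 = 775 min = 12.916666… h
slow cooker: 0.23 kW × 12.916666… h = 2.970833… kWh
halogen floor lamp: Runtime = 30 min × 14 = 420 min = 7 h
halogen floor lamp: 0.36 kW × 7 h = 2.52 kWh
chest freezer: Runtime = 1 h/day × 14 days = 14 h
chest freezer: 0.19 kW × 14 h = 2.66 kWh
pool pump: Runtime = 10 h/day × 58 days = 580 h
pool pump: 1.89 kW × 580 h = 1096.2 kWh
Total energy = 1104.350833… kWh
Cost = 1104.350833… × $0.22 = $242.96

$242.96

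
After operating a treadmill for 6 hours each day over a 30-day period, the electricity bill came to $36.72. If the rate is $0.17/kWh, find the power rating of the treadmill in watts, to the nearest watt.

Energy = $36.72 ÷ $0.17/kWh = 216 kWh
Runtime = 6 h/day × 30 days = 180 h
Power = 216 kWh ÷ 180 h = 1.2 kW = 1200 W

1200 W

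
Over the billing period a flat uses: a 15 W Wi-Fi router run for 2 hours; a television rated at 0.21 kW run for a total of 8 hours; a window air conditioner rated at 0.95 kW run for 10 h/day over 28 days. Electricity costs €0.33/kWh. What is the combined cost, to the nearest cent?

Wi-Fi router: 0.015 kW × 2 h = 0.03 kWh
television: 0.21 kW × 8 h = 1.68 kWh
window air conditioner: Runtime = 10 h/day × 28 days = 280 h
window air conditioner: 0.95 kW × 280 h = 266 kWh
Total energy = 267.71 kWh
Cost = 267.71 × €0.33 = €88.34

€88.34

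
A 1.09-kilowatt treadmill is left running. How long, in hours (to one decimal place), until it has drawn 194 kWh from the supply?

Hours = 194 kWh ÷ 1.09 kW = 178.0 h

178.0 h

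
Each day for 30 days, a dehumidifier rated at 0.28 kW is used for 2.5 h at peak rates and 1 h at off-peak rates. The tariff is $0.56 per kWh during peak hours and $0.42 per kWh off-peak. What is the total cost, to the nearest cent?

Peak energy = 0.28 kW × 2.5 h × 30 = 21 kWh
Off-peak energy = 0.28 kW × 1 h × 30 = 8.4 kWh
Cost = 21 × $0.56 + 8.4 × $0.42 = $11.76 + $3.528 = $15.29

$15.29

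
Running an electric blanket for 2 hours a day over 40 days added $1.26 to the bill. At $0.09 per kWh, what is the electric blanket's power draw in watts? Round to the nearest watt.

175 W

Energy = $1.26 ÷ $0.09/kWh = 14 kWh
Runtime = 2 h/day × 40 days = 80 h
Power = 14 kWh ÷ 80 h = 0.175 kW = 175 W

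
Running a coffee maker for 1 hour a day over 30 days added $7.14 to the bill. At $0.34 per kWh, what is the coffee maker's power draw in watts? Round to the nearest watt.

700 W

Energy = $7.14 ÷ $0.34/kWh = 21 kWh
Runtime = 1 h/day × 30 days = 30 h
Power = 21 kWh ÷ 30 h = 0.7 kW = 700 W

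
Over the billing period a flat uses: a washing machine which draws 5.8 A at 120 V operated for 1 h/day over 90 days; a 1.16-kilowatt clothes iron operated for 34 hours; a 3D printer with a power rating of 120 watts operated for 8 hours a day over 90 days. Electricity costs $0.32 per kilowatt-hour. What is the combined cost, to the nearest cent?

$60.31

washing machine: Power = 5.8 A × 120 V = 696 W = 0.696 kW
washing machine: Runtime = 1 h/day × 90 days = 90 h
washing machine: 0.696 kW × 90 h = 62.64 kWh
clothes iron: 1.16 kW × 34 h = 39.44 kWh
3D printer: Runtime = 8 h/day × 90 days = 720 h
3D printer: 0.12 kW × 720 h = 86.4 kWh
Total energy = 188.48 kWh
Cost = 188.48 × $0.32 = $60.31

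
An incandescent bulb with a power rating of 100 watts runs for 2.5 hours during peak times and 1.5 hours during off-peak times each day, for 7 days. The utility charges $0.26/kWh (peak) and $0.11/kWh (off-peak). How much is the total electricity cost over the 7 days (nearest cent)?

$0.57

Peak energy = 0.1 kW × 2.5 h × 7 = 1.75 kWh
Off-peak energy = 0.1 kW × 1.5 h × 7 = 1.05 kWh
Cost = 1.75 × $0.26 + 1.05 × $0.11 = $0.455 + $0.1155 = $0.57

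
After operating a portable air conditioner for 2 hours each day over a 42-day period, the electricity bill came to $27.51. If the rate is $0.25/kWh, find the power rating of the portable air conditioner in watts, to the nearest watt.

1310 W

Energy = $27.51 ÷ $0.25/kWh = 110.04 kWh
Runtime = 2 h/day × 42 days = 84 h
Power = 110.04 kWh ÷ 84 h = 1.31 kW = 1310 W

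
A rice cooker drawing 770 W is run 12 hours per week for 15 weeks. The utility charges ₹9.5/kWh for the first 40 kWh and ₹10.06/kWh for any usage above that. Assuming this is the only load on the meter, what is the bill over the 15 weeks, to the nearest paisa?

Runtime = 12 h/week × 15 weeks = 180 h
Energy = 0.77 kW × 180 h = 138.6 kWh
Tier 1 (0–40 kWh): 40 × ₹9.5 = ₹380
Above 40 kWh: 98.6 × ₹10.06 = ₹991.916
Bill = ₹1371.92

₹1371.92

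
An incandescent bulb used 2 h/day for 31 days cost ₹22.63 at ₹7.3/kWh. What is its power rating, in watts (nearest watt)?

50 W

Energy = ₹22.63 ÷ ₹7.3/kWh = 3.1 kWh
Runtime = 2 h/day × 31 days = 62 h
Power = 3.1 kWh ÷ 62 h = 0.05 kW = 50 W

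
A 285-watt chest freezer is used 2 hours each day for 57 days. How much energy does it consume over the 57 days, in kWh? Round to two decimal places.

Runtime = 2 h/day × 57 days = 114 h
Energy = 0.285 kW × 114 h = 32.49 kWh

32.49 kWh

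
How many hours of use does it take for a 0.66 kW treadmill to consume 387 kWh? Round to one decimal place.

Hours = 387 kWh ÷ 0.66 kW = 586.4 h

586.4 h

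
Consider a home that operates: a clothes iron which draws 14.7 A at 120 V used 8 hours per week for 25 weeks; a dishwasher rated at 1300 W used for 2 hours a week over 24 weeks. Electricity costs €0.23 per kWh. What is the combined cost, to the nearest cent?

€95.50

clothes iron: Power = 14.7 A × 120 V = 1764 W = 1.764 kW
clothes iron: Runtime = 8 h/week × 25 weeks = 200 h
clothes iron: 1.764 kW × 200 h = 352.8 kWh
dishwasher: Runtime = 2 h/week × 24 weeks = 48 h
dishwasher: 1.3 kW × 48 h = 62.4 kWh
Total energy = 415.2 kWh
Cost = 415.2 × €0.23 = €95.50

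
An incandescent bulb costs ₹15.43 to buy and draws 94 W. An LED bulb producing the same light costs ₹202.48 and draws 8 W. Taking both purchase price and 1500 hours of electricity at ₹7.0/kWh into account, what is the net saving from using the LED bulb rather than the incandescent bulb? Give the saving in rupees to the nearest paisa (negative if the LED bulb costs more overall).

₹715.95

incandescent bulb: ₹15.43 + (94/1000) kW × 1500 h × ₹7.0 = ₹15.43 + ₹987 = ₹1002.43
LED bulb: ₹202.48 + (8/1000) kW × 1500 h × ₹7.0 = ₹202.48 + ₹84 = ₹286.48
Saving = ₹1002.43 − ₹286.48 = ₹715.95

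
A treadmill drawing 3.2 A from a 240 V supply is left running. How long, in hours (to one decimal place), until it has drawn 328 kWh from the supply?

427.1 h

Power = 3.2 A × 240 V = 768 W = 0.768 kW
Hours = 328 kWh ÷ 0.768 kW = 427.1 h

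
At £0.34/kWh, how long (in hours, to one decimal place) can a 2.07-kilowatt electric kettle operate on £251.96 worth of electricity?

358.0 h

Energy available = £251.96 ÷ £0.34/kWh = 741.0588 kWh
Hours = 741.0588 kWh ÷ 2.07 kW = 358.0 h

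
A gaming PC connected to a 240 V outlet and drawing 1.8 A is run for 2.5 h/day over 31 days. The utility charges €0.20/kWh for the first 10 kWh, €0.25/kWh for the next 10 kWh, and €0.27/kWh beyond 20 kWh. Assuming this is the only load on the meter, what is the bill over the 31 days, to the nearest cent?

€8.14

Power = 1.8 A × 240 V = 432 W = 0.432 kW
Runtime = 2.5 h/day × 31 days = 77.5 h
Energy = 0.432 kW × 77.5 h = 33.48 kWh
Tier 1 (0–10 kWh): 10 × €0.20 = €2
Tier 2 (10–20 kWh): 10 × €0.25 = €2.5
Above 20 kWh: 13.48 × €0.27 = €3.6396
Bill = €8.14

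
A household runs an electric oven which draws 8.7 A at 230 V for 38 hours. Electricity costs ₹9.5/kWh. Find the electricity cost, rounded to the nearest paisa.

₹722.36

Power = 8.7 A × 230 V = 2001 W = 2.001 kW
Energy = 2.001 kW × 38 h = 76.038 kWh
Cost = 76.038 kWh × ₹9.5/kWh = ₹722.36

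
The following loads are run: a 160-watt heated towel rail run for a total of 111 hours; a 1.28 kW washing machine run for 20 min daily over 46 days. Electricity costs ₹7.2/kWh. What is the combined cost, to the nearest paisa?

heated towel rail: 0.16 kW × 111 h = 17.76 kWh
washing machine: Runtime = 20 min × 46 = 920 min = 15.333333… h
washing machine: 1.28 kW × 15.333333… h = 19.626666… kWh
Total energy = 37.386666… kWh
Cost = 37.386666… × ₹7.2 = ₹269.18

₹269.18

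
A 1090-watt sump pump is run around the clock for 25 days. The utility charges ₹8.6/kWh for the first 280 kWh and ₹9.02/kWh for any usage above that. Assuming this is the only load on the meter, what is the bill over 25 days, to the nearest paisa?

Runtime = 24 h × 25 = 600 h
Energy = 1.09 kW × 600 h = 654 kWh
Tier 1 (0–280 kWh): 280 × ₹8.6 = ₹2408
Above 280 kWh: 374 × ₹9.02 = ₹3373.48
Bill = ₹5781.48

₹5781.48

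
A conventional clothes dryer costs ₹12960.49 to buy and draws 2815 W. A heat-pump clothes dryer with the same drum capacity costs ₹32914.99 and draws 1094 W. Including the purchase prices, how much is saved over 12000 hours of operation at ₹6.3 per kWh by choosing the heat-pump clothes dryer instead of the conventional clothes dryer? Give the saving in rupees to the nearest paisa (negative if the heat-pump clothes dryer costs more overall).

conventional clothes dryer: ₹12960.49 + (2815/1000) kW × 12000 h × ₹6.3 = ₹12960.49 + ₹212814 = ₹225774.49
heat-pump clothes dryer: ₹32914.99 + (1094/1000) kW × 12000 h × ₹6.3 = ₹32914.99 + ₹82706.4 = ₹115621.39
Saving = ₹225774.49 − ₹115621.39 = ₹110153.1

₹110153.10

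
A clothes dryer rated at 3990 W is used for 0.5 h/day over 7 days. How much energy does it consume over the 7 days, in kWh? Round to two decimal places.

13.97 kWh

Runtime = 0.5 h/day × 7 days = 3.5 h
Energy = 3.99 kW × 3.5 h = 13.965 kWh ≈ 13.97 kWh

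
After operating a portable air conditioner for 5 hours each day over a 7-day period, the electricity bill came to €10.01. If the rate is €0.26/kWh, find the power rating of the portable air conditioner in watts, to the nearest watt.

Energy = €10.01 ÷ €0.26/kWh = 38.5 kWh
Runtime = 5 h/day × 7 days = 35 h
Power = 38.5 kWh ÷ 35 h = 1.1 kW = 1100 W

1100 W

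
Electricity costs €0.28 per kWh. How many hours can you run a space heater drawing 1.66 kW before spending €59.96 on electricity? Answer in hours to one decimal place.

129.0 h

Energy available = €59.96 ÷ €0.28/kWh = 214.1429 kWh
Hours = 214.1429 kWh ÷ 1.66 kW = 129.0 h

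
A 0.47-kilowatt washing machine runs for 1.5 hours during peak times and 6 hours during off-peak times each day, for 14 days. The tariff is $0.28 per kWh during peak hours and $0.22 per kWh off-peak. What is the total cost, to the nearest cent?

Peak energy = 0.47 kW × 1.5 h × 14 = 9.87 kWh
Off-peak energy = 0.47 kW × 6 h × 14 = 39.48 kWh
Cost = 9.87 × $0.28 + 39.48 × $0.22 = $2.7636 + $8.6856 = $11.45

$11.45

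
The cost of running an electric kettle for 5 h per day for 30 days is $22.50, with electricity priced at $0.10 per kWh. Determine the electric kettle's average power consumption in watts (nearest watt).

1500 W

Energy = $22.50 ÷ $0.10/kWh = 225 kWh
Runtime = 5 h/day × 30 days = 150 h
Power = 225 kWh ÷ 150 h = 1.5 kW = 1500 W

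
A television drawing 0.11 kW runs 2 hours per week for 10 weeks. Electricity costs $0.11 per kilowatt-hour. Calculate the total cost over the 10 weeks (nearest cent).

$0.24

Runtime = 2 h/week × 10 weeks = 20 h
Energy = 0.11 kW × 20 h = 2.2 kWh
Cost = 2.2 kWh × $0.11/kWh = $0.24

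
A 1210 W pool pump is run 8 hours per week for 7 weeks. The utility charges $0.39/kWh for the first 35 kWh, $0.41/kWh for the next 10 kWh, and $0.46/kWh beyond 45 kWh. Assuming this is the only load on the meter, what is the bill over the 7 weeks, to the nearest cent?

Runtime = 8 h/week × 7 weeks = 56 h
Energy = 1.21 kW × 56 h = 67.76 kWh
Tier 1 (0–35 kWh): 35 × $0.39 = $13.65
Tier 2 (35–45 kWh): 10 × $0.41 = $4.1
Above 45 kWh: 22.76 × $0.46 = $10.4696
Bill = $28.22

$28.22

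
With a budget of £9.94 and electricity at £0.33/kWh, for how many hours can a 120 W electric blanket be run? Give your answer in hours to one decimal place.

Energy available = £9.94 ÷ £0.33/kWh = 30.1212 kWh
Hours = 30.1212 kWh ÷ 0.12 kW = 251.0 h

251.0 h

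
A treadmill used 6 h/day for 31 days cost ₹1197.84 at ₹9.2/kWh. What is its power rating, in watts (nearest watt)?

700 W

Energy = ₹1197.84 ÷ ₹9.2/kWh = 130.2 kWh
Runtime = 6 h/day × 31 days = 186 h
Power = 130.2 kWh ÷ 186 h = 0.7 kW = 700 W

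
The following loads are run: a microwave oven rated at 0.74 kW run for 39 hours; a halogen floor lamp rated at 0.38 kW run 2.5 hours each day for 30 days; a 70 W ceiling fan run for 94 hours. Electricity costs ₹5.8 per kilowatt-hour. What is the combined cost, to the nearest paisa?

microwave oven: 0.74 kW × 39 h = 28.86 kWh
halogen floor lamp: Runtime = 2.5 h/day × 30 days = 75 h
halogen floor lamp: 0.38 kW × 75 h = 28.5 kWh
ceiling fan: 0.07 kW × 94 h = 6.58 kWh
Total energy = 63.94 kWh
Cost = 63.94 × ₹5.8 = ₹370.85

₹370.85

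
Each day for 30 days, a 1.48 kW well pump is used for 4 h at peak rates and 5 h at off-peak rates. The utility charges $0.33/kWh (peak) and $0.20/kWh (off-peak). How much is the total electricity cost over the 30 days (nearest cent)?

Peak energy = 1.48 kW × 4 h × 30 = 177.6 kWh
Off-peak energy = 1.48 kW × 5 h × 30 = 222 kWh
Cost = 177.6 × $0.33 + 222 × $0.20 = $58.608 + $44.4 = $103.01

$103.01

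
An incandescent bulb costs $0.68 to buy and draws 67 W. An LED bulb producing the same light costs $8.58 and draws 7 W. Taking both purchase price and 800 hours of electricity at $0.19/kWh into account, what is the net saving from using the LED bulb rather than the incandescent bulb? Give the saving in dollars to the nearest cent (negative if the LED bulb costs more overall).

$1.22

incandescent bulb: $0.68 + (67/1000) kW × 800 h × $0.19 = $0.68 + $10.184 = $10.864
LED bulb: $8.58 + (7/1000) kW × 800 h × $0.19 = $8.58 + $1.064 = $9.644
Saving = $10.864 − $9.644 = $1.22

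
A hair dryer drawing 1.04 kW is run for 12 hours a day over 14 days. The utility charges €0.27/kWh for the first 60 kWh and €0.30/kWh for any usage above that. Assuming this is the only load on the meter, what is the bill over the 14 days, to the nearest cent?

€50.62

Runtime = 12 h/day × 14 days = 168 h
Energy = 1.04 kW × 168 h = 174.72 kWh
Tier 1 (0–60 kWh): 60 × €0.27 = €16.2
Above 60 kWh: 114.72 × €0.30 = €34.416
Bill = €50.62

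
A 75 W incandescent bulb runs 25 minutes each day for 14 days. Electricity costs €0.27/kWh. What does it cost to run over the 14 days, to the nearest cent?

Runtime = 25 min × 14 = 350 min = 5.833333… h
Energy = 0.075 kW × 5.833333… h = 0.4375 kWh
Cost = 0.4375 kWh × €0.27/kWh = €0.12

€0.12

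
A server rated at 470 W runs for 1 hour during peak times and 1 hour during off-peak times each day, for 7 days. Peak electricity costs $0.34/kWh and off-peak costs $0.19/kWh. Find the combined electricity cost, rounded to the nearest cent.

Peak energy = 0.47 kW × 1 h × 7 = 3.29 kWh
Off-peak energy = 0.47 kW × 1 h × 7 = 3.29 kWh
Cost = 3.29 × $0.34 + 3.29 × $0.19 = $1.1186 + $0.6251 = $1.74

$1.74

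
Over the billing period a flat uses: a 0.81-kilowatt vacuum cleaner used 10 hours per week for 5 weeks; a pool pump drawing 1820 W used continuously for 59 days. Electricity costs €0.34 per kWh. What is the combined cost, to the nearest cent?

€889.99

vacuum cleaner: Runtime = 10 h/week × 5 weeks = 50 h
vacuum cleaner: 0.81 kW × 50 h = 40.5 kWh
pool pump: Runtime = 24 h × 59 = 1416 h
pool pump: 1.82 kW × 1416 h = 2577.12 kWh
Total energy = 2617.62 kWh
Cost = 2617.62 × €0.34 = €889.99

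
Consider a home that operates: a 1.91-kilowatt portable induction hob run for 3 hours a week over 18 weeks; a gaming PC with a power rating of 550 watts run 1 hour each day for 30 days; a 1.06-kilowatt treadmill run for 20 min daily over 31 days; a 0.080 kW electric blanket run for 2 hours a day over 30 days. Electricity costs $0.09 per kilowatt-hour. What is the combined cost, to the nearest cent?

portable induction hob: Runtime = 3 h/week × 18 weeks = 54 h
portable induction hob: 1.91 kW × 54 h = 103.14 kWh
gaming PC: Runtime = 1 h/day × 30 days = 30 h
gaming PC: 0.55 kW × 30 h = 16.5 kWh
treadmill: Runtime = 20 min × 31 = 620 min = 10.333333… h
treadmill: 1.06 kW × 10.333333… h = 10.953333… kWh
electric blanket: Runtime = 2 h/day × 30 days = 60 h
electric blanket: 0.08 kW × 60 h = 4.8 kWh
Total energy = 135.393333… kWh
Cost = 135.393333… × $0.09 = $12.19

$12.19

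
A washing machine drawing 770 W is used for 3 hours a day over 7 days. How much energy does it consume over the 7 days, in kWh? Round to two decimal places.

Runtime = 3 h/day × 7 days = 21 h
Energy = 0.77 kW × 21 h = 16.17 kWh

16.17 kWh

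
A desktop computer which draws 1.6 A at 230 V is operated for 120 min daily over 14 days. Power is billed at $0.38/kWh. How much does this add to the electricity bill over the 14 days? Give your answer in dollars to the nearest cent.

$3.92

Power = 1.6 A × 230 V = 368 W = 0.368 kW
Runtime = 120 min × 14 = 1680 min = 28 h
Energy = 0.368 kW × 28 h = 10.304 kWh
Cost = 10.304 kWh × $0.38/kWh = $3.92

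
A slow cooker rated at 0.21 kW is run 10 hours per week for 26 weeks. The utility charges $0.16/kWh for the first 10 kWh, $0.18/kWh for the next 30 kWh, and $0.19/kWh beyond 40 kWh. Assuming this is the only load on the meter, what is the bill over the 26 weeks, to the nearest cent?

Runtime = 10 h/week × 26 weeks = 260 h
Energy = 0.21 kW × 260 h = 54.6 kWh
Tier 1 (0–10 kWh): 10 × $0.16 = $1.6
Tier 2 (10–40 kWh): 30 × $0.18 = $5.4
Above 40 kWh: 14.6 × $0.19 = $2.774
Bill = $9.77

$9.77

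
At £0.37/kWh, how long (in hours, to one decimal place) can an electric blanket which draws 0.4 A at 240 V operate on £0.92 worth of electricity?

Power = 0.4 A × 240 V = 96 W = 0.096 kW
Energy available = £0.92 ÷ £0.37/kWh = 2.4865 kWh
Hours = 2.4865 kWh ÷ 0.096 kW = 25.9 h

25.9 h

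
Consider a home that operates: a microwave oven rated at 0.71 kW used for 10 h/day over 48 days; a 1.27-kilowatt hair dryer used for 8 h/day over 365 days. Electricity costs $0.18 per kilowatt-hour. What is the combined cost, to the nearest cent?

$728.86

microwave oven: Runtime = 10 h/day × 48 days = 480 h
microwave oven: 0.71 kW × 480 h = 340.8 kWh
hair dryer: Runtime = 8 h/day × 365 days = 2920 h
hair dryer: 1.27 kW × 2920 h = 3708.4 kWh
Total energy = 4049.2 kWh
Cost = 4049.2 × $0.18 = $728.86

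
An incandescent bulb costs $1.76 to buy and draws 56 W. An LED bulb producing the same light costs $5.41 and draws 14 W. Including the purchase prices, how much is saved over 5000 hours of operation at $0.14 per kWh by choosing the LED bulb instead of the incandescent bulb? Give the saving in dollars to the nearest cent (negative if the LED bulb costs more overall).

incandescent bulb: $1.76 + (56/1000) kW × 5000 h × $0.14 = $1.76 + $39.2 = $40.96
LED bulb: $5.41 + (14/1000) kW × 5000 h × $0.14 = $5.41 + $9.8 = $15.21
Saving = $40.96 − $15.21 = $25.75

$25.75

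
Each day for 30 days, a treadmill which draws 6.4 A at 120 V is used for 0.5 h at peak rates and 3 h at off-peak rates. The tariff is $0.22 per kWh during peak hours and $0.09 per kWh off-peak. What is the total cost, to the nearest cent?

Power = 6.4 A × 120 V = 768 W = 0.768 kW
Peak energy = 0.768 kW × 0.5 h × 30 = 11.52 kWh
Off-peak energy = 0.768 kW × 3 h × 30 = 69.12 kWh
Cost = 11.52 × $0.22 + 69.12 × $0.09 = $2.5344 + $6.2208 = $8.76

$8.76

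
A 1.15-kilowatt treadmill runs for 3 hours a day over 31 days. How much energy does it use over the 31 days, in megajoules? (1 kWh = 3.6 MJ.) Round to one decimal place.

Runtime = 3 h/day × 31 days = 93 h
Energy = 1.15 kW × 93 h = 106.95 kWh
= 106.95 × 3.6 MJ = 385.0 MJ

385.0 MJ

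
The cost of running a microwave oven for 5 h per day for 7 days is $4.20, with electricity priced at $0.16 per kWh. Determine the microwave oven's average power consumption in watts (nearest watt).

Energy = $4.20 ÷ $0.16/kWh = 26.25 kWh
Runtime = 5 h/day × 7 days = 35 h
Power = 26.25 kWh ÷ 35 h = 0.75 kW = 750 W

750 W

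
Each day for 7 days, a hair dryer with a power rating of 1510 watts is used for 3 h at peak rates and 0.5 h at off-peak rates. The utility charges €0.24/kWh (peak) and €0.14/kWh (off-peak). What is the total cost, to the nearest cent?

Peak energy = 1.51 kW × 3 h × 7 = 31.71 kWh
Off-peak energy = 1.51 kW × 0.5 h × 7 = 5.285 kWh
Cost = 31.71 × €0.24 + 5.285 × €0.14 = €7.6104 + €0.7399 = €8.35

€8.35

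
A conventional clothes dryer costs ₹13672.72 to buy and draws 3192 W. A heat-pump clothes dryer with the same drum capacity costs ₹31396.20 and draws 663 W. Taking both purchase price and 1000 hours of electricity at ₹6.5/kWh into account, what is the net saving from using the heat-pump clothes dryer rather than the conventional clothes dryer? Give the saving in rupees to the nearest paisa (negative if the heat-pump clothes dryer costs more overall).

-₹1284.98

conventional clothes dryer: ₹13672.72 + (3192/1000) kW × 1000 h × ₹6.5 = ₹13672.72 + ₹20748 = ₹34420.72
heat-pump clothes dryer: ₹31396.20 + (663/1000) kW × 1000 h × ₹6.5 = ₹31396.20 + ₹4309.5 = ₹35705.7
Saving = ₹34420.72 − ₹35705.7 = −₹1284.98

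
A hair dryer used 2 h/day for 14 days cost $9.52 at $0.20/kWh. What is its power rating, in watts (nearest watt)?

Energy = $9.52 ÷ $0.20/kWh = 47.6 kWh
Runtime = 2 h/day × 14 days = 28 h
Power = 47.6 kWh ÷ 28 h = 1.7 kW = 1700 W

1700 W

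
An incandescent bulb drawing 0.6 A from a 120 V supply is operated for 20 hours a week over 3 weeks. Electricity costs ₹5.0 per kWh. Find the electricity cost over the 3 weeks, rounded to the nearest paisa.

Power = 0.6 A × 120 V = 72 W = 0.072 kW
Runtime = 20 h/week × 3 weeks = 60 h
Energy = 0.072 kW × 60 h = 4.32 kWh
Cost = 4.32 kWh × ₹5.0/kWh = ₹21.60

₹21.60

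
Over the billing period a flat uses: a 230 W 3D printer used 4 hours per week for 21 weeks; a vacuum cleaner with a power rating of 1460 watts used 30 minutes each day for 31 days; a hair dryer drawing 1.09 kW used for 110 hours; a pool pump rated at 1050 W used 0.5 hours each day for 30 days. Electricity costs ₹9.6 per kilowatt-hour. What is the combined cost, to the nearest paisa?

3D printer: Runtime = 4 h/week × 21 weeks = 84 h
3D printer: 0.23 kW × 84 h = 19.32 kWh
vacuum cleaner: Runtime = 30 min × 31 = 930 min = 15.5 h
vacuum cleaner: 1.46 kW × 15.5 h = 22.63 kWh
hair dryer: 1.09 kW × 110 h = 119.9 kWh
pool pump: Runtime = 0.5 h/day × 30 days = 15 h
pool pump: 1.05 kW × 15 h = 15.75 kWh
Total energy = 177.6 kWh
Cost = 177.6 × ₹9.6 = ₹1704.96

₹1704.96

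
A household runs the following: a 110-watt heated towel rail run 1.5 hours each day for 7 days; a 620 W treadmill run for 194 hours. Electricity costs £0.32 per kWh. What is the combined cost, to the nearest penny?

heated towel rail: Runtime = 1.5 h/day × 7 days = 10.5 h
heated towel rail: 0.11 kW × 10.5 h = 1.155 kWh
treadmill: 0.62 kW × 194 h = 120.28 kWh
Total energy = 121.435 kWh
Cost = 121.435 × £0.32 = £38.86

£38.86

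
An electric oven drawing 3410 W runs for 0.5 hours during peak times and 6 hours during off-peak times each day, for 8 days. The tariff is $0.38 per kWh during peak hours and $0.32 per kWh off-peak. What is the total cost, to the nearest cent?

Peak energy = 3.41 kW × 0.5 h × 8 = 13.64 kWh
Off-peak energy = 3.41 kW × 6 h × 8 = 163.68 kWh
Cost = 13.64 × $0.38 + 163.68 × $0.32 = $5.1832 + $52.3776 = $57.56

$57.56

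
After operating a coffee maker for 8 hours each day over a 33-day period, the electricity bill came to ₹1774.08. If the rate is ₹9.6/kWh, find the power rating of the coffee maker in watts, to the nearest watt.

Energy = ₹1774.08 ÷ ₹9.6/kWh = 184.8 kWh
Runtime = 8 h/day × 33 days = 264 h
Power = 184.8 kWh ÷ 264 h = 0.7 kW = 700 W

700 W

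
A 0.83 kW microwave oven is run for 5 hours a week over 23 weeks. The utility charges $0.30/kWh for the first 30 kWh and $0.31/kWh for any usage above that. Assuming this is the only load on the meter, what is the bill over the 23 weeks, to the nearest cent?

Runtime = 5 h/week × 23 weeks = 115 h
Energy = 0.83 kW × 115 h = 95.45 kWh
Tier 1 (0–30 kWh): 30 × $0.30 = $9
Above 30 kWh: 65.45 × $0.31 = $20.2895
Bill = $29.29

$29.29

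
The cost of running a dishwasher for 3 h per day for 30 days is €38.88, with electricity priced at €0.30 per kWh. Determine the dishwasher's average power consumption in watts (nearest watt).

1440 W

Energy = €38.88 ÷ €0.30/kWh = 129.6 kWh
Runtime = 3 h/day × 30 days = 90 h
Power = 129.6 kWh ÷ 90 h = 1.44 kW = 1440 W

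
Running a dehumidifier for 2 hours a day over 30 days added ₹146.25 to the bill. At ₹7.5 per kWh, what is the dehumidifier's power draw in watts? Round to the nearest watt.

325 W

Energy = ₹146.25 ÷ ₹7.5/kWh = 19.5 kWh
Runtime = 2 h/day × 30 days = 60 h
Power = 19.5 kWh ÷ 60 h = 0.325 kW = 325 W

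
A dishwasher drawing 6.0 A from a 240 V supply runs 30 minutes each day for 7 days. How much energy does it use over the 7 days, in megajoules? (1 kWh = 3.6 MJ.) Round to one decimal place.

Power = 6.0 A × 240 V = 1440 W = 1.44 kW
Runtime = 30 min × 7 = 210 min = 3.5 h
Energy = 1.44 kW × 3.5 h = 5.04 kWh
= 5.04 × 3.6 MJ = 18.1 MJ

18.1 MJ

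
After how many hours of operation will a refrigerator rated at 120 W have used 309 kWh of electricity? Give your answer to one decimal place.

2575.0 h

Hours = 309 kWh ÷ 0.12 kW = 2575.0 h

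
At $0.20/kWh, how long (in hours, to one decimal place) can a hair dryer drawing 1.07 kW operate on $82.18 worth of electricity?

384.0 h

Energy available = $82.18 ÷ $0.20/kWh = 410.9 kWh
Hours = 410.9 kWh ÷ 1.07 kW = 384.0 h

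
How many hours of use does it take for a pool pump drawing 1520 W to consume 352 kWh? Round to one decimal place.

231.6 h

Hours = 352 kWh ÷ 1.52 kW = 231.6 h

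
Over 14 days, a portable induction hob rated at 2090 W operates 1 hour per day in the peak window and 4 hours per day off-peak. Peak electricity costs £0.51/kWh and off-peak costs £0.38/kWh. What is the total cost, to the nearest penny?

£59.40

Peak energy = 2.09 kW × 1 h × 14 = 29.26 kWh
Off-peak energy = 2.09 kW × 4 h × 14 = 117.04 kWh
Cost = 29.26 × £0.51 + 117.04 × £0.38 = £14.9226 + £44.4752 = £59.40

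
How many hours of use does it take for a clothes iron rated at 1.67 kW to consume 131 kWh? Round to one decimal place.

Hours = 131 kWh ÷ 1.67 kW = 78.4 h

78.4 h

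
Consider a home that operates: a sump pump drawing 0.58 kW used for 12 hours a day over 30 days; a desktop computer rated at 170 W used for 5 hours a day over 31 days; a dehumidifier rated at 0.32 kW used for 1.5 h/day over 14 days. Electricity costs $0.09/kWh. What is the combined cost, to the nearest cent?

sump pump: Runtime = 12 h/day × 30 days = 360 h
sump pump: 0.58 kW × 360 h = 208.8 kWh
desktop computer: Runtime = 5 h/day × 31 days = 155 h
desktop computer: 0.17 kW × 155 h = 26.35 kWh
dehumidifier: Runtime = 1.5 h/day × 14 days = 21 h
dehumidifier: 0.32 kW × 21 h = 6.72 kWh
Total energy = 241.87 kWh
Cost = 241.87 × $0.09 = $21.77

$21.77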